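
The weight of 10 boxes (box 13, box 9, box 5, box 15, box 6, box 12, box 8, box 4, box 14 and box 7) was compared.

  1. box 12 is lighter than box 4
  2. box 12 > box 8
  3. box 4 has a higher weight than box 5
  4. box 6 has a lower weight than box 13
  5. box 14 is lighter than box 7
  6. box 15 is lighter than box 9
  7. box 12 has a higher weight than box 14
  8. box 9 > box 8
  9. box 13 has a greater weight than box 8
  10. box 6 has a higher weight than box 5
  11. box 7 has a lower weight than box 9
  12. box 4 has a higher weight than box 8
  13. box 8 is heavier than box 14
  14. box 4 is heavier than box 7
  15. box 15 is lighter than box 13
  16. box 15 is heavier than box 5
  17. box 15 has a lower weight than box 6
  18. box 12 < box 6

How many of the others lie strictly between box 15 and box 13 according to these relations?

1

Chaining upward from box 15 reaches: box 9, box 6.
Chaining downward from box 13 reaches: box 5, box 14, box 8, box 12, box 6.
Strictly between box 15 and box 13 are those in both lists: box 6 — 1 element.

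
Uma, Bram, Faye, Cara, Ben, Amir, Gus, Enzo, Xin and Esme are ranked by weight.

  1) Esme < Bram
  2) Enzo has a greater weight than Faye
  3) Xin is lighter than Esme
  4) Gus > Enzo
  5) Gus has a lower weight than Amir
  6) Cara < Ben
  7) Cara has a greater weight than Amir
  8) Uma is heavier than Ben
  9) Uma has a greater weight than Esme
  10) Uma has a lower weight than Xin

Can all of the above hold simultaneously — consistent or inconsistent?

Chaining the given relations yields Uma < Xin < Esme, so Uma < Esme. But one relation states Esme < Uma. These cannot both hold.

inconsistent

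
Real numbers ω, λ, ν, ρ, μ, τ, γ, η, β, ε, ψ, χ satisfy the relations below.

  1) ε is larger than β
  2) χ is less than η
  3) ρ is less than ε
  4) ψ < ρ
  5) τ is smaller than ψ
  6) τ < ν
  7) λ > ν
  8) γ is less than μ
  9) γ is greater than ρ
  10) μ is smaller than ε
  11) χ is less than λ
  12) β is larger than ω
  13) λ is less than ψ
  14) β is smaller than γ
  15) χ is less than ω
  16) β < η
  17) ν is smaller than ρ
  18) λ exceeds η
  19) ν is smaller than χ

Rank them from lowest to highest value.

τ < ν < χ < ω < β < η < λ < ψ < ρ < γ < μ < ε

Nothing is placed below τ, so it is least; from there τ < ν; ν < χ; χ < ω; ω < β; β < η; η < λ; λ < ψ; ψ < ρ; ρ < γ; γ < μ; μ < ε, each given directly.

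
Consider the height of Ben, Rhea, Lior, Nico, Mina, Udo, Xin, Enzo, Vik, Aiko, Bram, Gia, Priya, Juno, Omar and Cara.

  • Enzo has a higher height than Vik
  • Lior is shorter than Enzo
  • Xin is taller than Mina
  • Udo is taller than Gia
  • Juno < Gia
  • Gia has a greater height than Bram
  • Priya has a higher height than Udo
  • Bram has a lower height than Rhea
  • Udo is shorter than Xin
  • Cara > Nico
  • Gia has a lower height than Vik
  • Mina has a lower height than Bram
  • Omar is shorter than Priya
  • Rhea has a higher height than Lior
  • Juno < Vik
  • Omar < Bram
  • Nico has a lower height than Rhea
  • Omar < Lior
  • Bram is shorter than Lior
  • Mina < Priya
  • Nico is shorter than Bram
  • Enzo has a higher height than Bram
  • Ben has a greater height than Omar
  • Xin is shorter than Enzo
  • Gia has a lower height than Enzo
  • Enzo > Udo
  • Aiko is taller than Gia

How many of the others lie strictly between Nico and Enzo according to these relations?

Chaining upward from Nico reaches: Bram, Lior, Gia, Udo, Vik, Priya, Rhea, Aiko, Xin, Cara.
Chaining downward from Enzo reaches: Juno, Omar, Mina, Bram, Lior, Gia, Udo, Vik, Xin.
Strictly between Nico and Enzo are those in both lists: Bram, Lior, Gia, Udo, Vik, Xin — 6 elements.

6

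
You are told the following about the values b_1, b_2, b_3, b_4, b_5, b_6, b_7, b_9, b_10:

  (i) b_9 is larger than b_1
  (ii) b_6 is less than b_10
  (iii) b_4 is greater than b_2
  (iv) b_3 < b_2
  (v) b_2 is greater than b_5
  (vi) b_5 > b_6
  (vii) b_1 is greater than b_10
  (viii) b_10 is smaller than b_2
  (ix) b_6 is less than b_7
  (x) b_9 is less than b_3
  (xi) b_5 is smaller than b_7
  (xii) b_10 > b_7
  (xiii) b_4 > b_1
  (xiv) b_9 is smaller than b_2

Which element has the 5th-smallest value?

b_1

Piecing the relations together gives one ordering: b_6 < b_5 < b_7 < b_10 < b_1 < b_9 < b_3 < b_2 < b_4.
Counting 5 from the smallest end gives b_1.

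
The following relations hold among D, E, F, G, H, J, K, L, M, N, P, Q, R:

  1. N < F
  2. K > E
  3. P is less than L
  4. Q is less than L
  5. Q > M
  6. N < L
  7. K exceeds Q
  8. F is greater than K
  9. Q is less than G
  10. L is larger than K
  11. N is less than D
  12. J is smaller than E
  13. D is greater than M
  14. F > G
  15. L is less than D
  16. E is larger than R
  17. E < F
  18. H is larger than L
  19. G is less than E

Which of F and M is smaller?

M

Chaining the given relations: M < Q < G < E < K < F.
So M < F; M is the smaller of the two.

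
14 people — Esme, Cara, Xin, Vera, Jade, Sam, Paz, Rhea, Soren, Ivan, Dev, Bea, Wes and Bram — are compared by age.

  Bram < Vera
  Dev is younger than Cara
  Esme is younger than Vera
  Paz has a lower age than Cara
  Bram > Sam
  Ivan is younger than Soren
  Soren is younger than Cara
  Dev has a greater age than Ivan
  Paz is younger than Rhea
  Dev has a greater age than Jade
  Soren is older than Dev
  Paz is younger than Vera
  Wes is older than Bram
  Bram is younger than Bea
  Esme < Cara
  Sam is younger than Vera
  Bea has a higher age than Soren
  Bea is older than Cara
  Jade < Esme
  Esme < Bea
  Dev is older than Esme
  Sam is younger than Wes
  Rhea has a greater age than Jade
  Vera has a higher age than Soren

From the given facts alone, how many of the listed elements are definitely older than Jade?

7

The elements the relations force above Jade are Esme, Dev, Soren, Rhea, Cara, Bea, Vera — no chain reaches any other.
That is 7.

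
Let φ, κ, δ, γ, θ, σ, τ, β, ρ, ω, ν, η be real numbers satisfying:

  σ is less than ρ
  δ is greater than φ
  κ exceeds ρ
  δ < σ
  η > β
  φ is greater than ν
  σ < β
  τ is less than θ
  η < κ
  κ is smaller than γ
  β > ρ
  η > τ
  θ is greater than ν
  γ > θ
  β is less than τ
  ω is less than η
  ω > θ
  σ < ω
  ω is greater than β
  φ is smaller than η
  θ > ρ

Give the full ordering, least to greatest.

ν < φ < δ < σ < ρ < β < τ < θ < ω < η < κ < γ

Nothing is placed below ν, so it is least; from there ν < φ; φ < δ; δ < σ; σ < ρ; ρ < β; β < τ; τ < θ; θ < ω; ω < η; η < κ; κ < γ, each given directly.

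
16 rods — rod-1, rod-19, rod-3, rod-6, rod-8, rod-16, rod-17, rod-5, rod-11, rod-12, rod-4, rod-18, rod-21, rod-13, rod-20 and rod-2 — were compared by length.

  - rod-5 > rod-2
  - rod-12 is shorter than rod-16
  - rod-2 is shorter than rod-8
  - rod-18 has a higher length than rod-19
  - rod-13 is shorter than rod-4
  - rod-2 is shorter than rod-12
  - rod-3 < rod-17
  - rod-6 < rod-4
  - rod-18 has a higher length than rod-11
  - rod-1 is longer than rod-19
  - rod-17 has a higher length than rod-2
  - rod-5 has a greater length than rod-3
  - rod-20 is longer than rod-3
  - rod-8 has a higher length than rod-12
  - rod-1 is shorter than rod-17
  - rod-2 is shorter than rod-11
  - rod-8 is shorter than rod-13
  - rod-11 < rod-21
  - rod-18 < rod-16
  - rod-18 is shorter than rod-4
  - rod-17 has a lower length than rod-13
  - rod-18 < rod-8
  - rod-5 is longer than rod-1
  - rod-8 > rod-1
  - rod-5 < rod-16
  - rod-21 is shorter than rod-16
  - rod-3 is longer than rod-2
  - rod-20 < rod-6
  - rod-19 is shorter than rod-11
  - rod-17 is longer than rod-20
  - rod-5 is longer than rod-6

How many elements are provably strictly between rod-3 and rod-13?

The relations place rod-3 below rod-13. An element lies strictly between them when it is forced above rod-3 and also forced below rod-13.
Above rod-3: {rod-20, rod-6, rod-17, rod-5, rod-16, rod-4}. Below rod-13: {rod-19, rod-1, rod-2, rod-12, rod-20, rod-11, rod-18, rod-17, rod-8}.
Intersection: {rod-20, rod-17} — 2.

2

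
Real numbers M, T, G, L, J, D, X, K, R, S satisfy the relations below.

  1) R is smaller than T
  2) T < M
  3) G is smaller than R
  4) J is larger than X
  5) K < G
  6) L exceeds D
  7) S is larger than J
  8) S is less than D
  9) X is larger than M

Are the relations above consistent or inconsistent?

consistent

The single ordering K < G < R < T < M < X < J < S < D < L satisfies every listed relation, so no contradiction arises.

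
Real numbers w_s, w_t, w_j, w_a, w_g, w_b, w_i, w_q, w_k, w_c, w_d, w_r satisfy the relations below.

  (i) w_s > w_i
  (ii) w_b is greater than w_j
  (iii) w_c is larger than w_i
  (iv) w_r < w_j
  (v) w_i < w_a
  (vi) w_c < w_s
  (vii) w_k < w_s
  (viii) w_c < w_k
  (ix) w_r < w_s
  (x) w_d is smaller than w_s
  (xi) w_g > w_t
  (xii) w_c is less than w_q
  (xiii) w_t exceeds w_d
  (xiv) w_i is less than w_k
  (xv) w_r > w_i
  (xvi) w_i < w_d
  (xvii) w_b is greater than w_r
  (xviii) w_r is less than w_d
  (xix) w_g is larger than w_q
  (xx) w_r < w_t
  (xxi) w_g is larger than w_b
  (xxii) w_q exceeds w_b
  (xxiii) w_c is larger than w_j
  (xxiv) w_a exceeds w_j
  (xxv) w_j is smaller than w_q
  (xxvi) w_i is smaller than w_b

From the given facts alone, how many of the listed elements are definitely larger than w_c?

4

From w_c the given relations immediately reach w_k, w_q, w_s.
From those, w_g — 4 in total.
No other element is forced above w_c by the given relations, so the count is 4.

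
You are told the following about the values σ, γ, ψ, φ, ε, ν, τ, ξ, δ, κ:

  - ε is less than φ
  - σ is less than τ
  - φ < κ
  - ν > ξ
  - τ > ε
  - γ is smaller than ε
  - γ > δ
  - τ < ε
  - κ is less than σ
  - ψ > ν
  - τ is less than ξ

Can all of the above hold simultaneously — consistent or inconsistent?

inconsistent

We have τ < ε stated directly, yet also ε < φ < κ < σ < τ by chaining the others — so ε < τ. Contradiction.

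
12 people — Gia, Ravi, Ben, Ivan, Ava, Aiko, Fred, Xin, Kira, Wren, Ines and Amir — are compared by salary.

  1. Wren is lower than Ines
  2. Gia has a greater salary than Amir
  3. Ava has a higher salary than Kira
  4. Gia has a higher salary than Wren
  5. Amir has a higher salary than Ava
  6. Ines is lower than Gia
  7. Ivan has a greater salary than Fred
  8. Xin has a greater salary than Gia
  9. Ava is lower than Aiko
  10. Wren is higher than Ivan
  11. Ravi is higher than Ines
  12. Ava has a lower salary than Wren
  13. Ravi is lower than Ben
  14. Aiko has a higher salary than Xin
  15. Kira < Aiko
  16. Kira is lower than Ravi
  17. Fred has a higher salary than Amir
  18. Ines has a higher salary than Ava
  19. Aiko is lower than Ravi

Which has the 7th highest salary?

Wren

Piecing the relations together gives one ordering: Kira < Ava < Amir < Fred < Ivan < Wren < Ines < Gia < Xin < Aiko < Ravi < Ben.
Counting 7 from the largest end gives Wren.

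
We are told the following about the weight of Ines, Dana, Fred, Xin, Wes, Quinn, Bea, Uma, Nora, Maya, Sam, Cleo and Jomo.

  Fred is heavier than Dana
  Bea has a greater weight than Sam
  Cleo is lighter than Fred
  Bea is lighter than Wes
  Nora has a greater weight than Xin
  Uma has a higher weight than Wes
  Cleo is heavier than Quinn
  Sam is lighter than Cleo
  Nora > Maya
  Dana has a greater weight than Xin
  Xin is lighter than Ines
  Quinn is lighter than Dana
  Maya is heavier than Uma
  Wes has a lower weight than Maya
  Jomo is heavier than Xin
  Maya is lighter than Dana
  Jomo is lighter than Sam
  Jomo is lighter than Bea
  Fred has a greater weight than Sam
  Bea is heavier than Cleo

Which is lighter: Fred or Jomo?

Jomo

Jomo < Sam < Cleo < Bea < Wes < Uma < Maya < Dana < Fred, by transitivity through Sam, Cleo, Bea, Wes, Uma, Maya, Dana.
So Jomo < Fred; Jomo is the lighter of the two.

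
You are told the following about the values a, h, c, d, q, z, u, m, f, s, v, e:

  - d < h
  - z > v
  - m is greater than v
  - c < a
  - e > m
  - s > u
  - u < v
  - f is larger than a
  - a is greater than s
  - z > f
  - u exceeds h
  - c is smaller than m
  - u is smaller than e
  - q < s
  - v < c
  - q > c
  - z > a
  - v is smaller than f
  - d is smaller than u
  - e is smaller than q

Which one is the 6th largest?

e

The consecutive relations fix a unique order: d < h < u < v < c < m < e < q < s < a < f < z.
Counting 6 from the largest end gives e.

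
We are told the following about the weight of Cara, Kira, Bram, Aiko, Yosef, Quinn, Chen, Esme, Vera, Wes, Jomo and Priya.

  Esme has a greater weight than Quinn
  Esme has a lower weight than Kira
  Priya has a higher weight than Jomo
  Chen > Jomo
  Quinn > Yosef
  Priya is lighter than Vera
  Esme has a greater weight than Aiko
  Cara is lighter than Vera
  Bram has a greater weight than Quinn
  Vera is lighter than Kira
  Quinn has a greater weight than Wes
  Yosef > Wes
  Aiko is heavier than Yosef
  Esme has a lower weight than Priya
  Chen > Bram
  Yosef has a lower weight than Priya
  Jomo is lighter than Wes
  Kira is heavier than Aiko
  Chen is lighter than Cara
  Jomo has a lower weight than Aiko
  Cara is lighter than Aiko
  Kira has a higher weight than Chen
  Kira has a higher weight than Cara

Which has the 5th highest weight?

Aiko

Chaining the given pairs: Jomo < Wes < Yosef < Quinn < Bram < Chen < Cara < Aiko < Esme < Priya < Vera < Kira.
The 5th largest is Aiko.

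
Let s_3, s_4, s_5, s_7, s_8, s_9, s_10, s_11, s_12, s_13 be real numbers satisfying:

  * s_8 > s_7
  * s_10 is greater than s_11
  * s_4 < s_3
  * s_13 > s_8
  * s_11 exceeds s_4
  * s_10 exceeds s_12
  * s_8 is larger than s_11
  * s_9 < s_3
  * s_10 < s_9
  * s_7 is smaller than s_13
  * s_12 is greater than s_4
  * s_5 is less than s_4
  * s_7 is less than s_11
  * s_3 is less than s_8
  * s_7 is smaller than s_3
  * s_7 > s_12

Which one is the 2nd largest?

The consecutive relations fix a unique order: s_5 < s_4 < s_12 < s_7 < s_11 < s_10 < s_9 < s_3 < s_8 < s_13.
The 2nd largest is s_8.

s_8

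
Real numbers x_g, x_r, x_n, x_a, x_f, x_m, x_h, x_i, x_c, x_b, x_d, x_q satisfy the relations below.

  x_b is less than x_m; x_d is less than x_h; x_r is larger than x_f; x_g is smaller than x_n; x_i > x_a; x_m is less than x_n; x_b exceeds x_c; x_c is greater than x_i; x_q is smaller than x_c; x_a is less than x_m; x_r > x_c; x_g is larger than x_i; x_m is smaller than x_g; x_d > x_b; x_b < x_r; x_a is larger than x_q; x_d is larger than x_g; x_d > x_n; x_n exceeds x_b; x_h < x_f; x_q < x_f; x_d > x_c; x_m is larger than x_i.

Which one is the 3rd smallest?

x_i

The consecutive relations fix a unique order: x_q < x_a < x_i < x_c < x_b < x_m < x_g < x_n < x_d < x_h < x_f < x_r.
The 3rd smallest is x_i.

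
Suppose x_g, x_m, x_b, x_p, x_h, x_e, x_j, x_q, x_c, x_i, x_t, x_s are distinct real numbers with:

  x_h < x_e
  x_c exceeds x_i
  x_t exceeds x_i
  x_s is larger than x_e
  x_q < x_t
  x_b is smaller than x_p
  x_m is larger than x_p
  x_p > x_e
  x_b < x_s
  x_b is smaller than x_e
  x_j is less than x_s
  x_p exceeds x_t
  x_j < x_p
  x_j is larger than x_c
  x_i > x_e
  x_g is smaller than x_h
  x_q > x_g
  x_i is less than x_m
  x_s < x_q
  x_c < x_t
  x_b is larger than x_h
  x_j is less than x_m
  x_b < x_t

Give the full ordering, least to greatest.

Each adjacent pair is fixed by a given relation: x_g < x_h; x_h < x_b; x_b < x_e; x_e < x_i; x_i < x_c; x_c < x_j; x_j < x_s; x_s < x_q; x_q < x_t; x_t < x_p; x_p < x_m. Chaining them end to end gives the full order.

x_g < x_h < x_b < x_e < x_i < x_c < x_j < x_s < x_q < x_t < x_p < x_m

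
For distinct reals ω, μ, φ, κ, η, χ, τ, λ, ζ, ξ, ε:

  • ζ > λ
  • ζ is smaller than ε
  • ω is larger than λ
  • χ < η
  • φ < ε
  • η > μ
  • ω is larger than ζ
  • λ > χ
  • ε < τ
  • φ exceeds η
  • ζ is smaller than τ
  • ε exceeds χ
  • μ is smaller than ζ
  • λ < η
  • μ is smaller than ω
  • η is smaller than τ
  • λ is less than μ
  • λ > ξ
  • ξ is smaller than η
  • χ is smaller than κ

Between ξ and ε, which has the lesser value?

Following the relations from ξ: ξ < λ < μ < η < φ < ε.
So ξ < ε; ξ is the smaller of the two.

ξ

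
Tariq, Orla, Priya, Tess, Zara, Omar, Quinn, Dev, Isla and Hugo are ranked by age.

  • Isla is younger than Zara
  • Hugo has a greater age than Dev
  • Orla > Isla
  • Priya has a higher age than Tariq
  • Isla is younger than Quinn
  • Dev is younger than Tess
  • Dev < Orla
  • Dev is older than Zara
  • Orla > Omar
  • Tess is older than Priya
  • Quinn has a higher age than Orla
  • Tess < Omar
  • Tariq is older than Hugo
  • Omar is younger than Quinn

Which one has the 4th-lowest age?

Chaining the given pairs: Isla < Zara < Dev < Hugo < Tariq < Priya < Tess < Omar < Orla < Quinn.
The 4th smallest is Hugo.

Hugo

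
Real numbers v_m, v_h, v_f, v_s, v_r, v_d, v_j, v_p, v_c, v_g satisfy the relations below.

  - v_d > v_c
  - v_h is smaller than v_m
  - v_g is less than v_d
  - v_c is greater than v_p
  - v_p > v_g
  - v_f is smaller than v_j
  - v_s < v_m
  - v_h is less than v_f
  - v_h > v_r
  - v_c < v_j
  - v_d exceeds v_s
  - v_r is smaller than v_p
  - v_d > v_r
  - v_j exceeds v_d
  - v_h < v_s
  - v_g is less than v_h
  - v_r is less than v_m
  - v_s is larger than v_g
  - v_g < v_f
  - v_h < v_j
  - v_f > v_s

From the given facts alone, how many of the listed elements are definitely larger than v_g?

8

From v_g the given relations immediately reach v_p, v_h, v_s, v_d, v_f.
From those, v_c, v_m, v_j — 8 in total.
No other element is forced above v_g by the given relations, so the count is 8.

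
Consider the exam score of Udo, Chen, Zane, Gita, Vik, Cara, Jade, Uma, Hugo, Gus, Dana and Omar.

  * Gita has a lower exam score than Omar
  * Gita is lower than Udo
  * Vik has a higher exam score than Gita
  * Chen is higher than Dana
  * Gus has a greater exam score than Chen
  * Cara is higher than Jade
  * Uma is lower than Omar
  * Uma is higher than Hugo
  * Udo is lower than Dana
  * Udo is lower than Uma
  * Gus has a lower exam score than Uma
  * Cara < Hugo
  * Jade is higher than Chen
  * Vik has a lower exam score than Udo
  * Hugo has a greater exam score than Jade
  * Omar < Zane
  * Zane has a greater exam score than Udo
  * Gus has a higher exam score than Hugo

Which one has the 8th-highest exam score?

Chen

Chaining the given pairs: Gita < Vik < Udo < Dana < Chen < Jade < Cara < Hugo < Gus < Uma < Omar < Zane.
Counting 8 from the largest end gives Chen.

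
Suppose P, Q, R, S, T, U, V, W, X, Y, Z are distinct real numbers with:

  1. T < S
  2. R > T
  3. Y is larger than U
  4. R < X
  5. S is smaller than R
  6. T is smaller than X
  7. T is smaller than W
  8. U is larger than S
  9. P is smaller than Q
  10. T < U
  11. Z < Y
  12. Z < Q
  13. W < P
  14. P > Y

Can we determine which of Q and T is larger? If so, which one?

T < U and U < Y give T < Y.
Then Y < P extends the chain to P.
Then P < Q extends the chain to Q.
So Q is larger.

Q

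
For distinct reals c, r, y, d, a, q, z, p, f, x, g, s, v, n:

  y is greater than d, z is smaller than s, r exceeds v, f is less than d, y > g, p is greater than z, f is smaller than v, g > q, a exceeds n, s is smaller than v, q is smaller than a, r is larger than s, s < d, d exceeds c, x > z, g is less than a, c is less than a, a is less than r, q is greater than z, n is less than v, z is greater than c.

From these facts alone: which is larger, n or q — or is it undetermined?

undetermined

Following every chain through n: above n we get a, v, r.
q is not reached, and no chain runs the other way from q to n.
So the given relations leave the order of n and q undetermined.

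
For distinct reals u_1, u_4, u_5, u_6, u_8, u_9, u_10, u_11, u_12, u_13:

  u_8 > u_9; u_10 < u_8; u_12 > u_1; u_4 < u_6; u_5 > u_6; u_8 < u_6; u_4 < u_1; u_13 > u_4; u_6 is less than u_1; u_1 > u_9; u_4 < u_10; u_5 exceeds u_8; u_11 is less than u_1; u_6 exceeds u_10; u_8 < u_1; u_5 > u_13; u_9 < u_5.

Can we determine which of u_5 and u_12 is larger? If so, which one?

Following every chain through u_5: below u_5 we get u_4, u_10, u_9, u_8, u_6, u_13.
u_12 is not reached, and no chain runs the other way from u_12 to u_5.
So the given relations leave the order of u_5 and u_12 undetermined.

undetermined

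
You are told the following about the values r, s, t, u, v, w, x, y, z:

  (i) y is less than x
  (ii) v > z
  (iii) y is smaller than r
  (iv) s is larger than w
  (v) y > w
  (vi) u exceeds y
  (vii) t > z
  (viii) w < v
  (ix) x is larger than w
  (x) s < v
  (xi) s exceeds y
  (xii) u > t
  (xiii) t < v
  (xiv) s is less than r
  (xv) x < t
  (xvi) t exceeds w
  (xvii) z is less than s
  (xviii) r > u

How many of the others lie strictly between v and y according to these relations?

3

Chaining upward from y reaches: s, x, t, u, r.
Chaining downward from v reaches: z, w, s, x, t.
Strictly between y and v are those in both lists: s, x, t — 3 elements.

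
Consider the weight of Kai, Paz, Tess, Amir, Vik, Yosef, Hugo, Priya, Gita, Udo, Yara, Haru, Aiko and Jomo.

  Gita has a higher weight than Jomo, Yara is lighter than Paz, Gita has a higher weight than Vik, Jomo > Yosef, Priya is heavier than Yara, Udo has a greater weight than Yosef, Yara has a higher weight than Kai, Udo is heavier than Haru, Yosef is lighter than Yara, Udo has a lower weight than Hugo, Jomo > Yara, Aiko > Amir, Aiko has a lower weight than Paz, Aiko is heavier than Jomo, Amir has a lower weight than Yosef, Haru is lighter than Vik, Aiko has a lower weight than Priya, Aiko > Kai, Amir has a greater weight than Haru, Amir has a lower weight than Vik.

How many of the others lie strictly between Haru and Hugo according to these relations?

3

Chaining upward from Haru reaches: Amir, Vik, Yosef, Udo, Yara, Jomo, Aiko, Paz, Gita, Priya.
Chaining downward from Hugo reaches: Amir, Yosef, Udo.
Strictly between Haru and Hugo are those in both lists: Amir, Yosef, Udo — 3 elements.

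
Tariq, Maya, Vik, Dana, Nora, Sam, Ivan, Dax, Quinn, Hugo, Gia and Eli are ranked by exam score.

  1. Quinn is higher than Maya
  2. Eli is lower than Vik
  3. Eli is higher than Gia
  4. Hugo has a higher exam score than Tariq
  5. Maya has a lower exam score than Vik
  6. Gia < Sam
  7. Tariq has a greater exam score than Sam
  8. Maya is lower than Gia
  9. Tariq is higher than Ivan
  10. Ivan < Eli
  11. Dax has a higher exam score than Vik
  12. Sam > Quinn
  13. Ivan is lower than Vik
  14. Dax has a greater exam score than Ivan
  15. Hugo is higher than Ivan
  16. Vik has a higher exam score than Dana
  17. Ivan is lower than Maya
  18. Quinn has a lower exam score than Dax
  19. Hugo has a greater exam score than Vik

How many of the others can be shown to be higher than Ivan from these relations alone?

9

The elements the relations force above Ivan are Maya, Gia, Quinn, Eli, Sam, Tariq, Vik, Hugo, Dax — no chain reaches any other.
That is 9.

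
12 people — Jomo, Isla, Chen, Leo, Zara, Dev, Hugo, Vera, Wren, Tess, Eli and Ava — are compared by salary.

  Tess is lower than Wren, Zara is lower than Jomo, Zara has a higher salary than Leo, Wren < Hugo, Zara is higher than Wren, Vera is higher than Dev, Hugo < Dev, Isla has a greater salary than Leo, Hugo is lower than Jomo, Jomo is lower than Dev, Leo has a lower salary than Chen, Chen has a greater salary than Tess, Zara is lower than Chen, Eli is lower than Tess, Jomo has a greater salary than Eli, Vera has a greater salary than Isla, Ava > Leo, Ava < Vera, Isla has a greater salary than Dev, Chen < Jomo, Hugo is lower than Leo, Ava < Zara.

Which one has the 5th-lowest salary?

Piecing the relations together gives one ordering: Eli < Tess < Wren < Hugo < Leo < Ava < Zara < Chen < Jomo < Dev < Isla < Vera.
The 5th smallest is Leo.

Leo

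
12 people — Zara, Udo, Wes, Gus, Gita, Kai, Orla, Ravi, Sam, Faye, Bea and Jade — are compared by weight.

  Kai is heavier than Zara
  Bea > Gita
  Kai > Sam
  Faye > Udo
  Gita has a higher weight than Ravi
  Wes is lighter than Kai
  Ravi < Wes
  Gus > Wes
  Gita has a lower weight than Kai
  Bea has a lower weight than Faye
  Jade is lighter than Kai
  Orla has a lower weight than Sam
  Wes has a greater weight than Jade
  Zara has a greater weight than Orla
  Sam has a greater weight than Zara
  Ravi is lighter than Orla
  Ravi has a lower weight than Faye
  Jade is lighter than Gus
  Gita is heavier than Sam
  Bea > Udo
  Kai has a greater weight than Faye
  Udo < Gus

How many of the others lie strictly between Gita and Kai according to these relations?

2

Chaining upward from Gita reaches: Bea, Faye.
Chaining downward from Kai reaches: Udo, Ravi, Orla, Zara, Jade, Sam, Bea, Faye, Wes.
Strictly between Gita and Kai are those in both lists: Bea, Faye — 2 elements.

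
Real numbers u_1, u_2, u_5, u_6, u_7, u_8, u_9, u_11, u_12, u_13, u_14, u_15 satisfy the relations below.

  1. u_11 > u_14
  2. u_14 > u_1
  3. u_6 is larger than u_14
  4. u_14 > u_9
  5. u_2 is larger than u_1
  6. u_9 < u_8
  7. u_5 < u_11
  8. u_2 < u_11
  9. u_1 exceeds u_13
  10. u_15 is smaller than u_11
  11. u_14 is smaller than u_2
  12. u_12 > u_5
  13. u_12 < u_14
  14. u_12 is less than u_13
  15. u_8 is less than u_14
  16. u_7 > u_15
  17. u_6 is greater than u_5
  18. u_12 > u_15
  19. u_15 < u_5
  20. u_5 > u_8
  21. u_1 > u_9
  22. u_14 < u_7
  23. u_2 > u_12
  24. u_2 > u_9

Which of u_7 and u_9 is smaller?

u_9

u_9 < u_8 and u_8 < u_5 give u_9 < u_5.
With u_5 < u_12: u_9 < u_8 < u_5 < u_12.
Then u_12 < u_13 extends the chain to u_13.
Then u_13 < u_1 extends the chain to u_1.
Then u_1 < u_14 extends the chain to u_14.
Then u_14 < u_7 extends the chain to u_7.
So u_9 < u_7; u_9 is the smaller of the two.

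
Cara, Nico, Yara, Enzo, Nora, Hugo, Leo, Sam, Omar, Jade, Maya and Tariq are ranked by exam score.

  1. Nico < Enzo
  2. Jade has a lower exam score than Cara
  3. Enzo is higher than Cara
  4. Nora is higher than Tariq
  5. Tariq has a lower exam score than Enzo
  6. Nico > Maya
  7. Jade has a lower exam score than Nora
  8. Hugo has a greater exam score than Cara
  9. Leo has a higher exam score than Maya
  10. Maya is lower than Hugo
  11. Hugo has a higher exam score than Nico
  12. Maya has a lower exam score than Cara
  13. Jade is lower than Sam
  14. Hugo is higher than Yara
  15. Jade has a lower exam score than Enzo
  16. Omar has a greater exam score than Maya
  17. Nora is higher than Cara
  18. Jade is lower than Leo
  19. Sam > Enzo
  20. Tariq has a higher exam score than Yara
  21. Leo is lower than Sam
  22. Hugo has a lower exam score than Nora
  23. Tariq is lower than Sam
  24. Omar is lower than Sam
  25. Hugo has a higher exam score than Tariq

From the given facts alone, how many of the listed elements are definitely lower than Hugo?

6

From Hugo the given relations immediately reach Maya, Yara, Cara, Nico, Tariq.
From those, Jade — 6 in total.
Nothing else is reachable below Hugo; 6 in all.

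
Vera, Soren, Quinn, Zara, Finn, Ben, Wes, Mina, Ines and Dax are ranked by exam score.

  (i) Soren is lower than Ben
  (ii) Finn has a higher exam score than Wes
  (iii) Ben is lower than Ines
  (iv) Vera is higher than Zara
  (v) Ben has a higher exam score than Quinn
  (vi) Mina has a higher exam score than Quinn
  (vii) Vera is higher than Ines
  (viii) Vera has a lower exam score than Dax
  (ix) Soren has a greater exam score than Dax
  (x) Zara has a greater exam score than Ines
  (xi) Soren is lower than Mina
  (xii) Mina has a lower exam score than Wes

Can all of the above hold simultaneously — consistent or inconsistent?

We have Soren < Ben stated directly, yet also Ben < Ines < Zara < Vera < Dax < Soren by chaining the others — so Ben < Soren. Contradiction.

inconsistent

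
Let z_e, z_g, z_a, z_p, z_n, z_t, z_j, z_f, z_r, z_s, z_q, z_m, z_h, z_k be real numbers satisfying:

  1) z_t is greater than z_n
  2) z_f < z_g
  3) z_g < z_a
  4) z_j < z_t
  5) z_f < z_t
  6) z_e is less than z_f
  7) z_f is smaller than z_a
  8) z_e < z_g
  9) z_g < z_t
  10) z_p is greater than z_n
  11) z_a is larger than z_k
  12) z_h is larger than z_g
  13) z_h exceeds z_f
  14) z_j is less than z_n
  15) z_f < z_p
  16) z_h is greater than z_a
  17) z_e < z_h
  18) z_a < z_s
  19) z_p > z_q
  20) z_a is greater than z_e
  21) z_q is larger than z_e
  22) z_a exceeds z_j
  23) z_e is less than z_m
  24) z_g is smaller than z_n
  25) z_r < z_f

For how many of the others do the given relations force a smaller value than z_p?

7

From z_p the given relations immediately reach z_f, z_q, z_n.
From those, z_r, z_j, z_e, z_g — 7 in total.
No other element is forced below z_p by the given relations, so the count is 7.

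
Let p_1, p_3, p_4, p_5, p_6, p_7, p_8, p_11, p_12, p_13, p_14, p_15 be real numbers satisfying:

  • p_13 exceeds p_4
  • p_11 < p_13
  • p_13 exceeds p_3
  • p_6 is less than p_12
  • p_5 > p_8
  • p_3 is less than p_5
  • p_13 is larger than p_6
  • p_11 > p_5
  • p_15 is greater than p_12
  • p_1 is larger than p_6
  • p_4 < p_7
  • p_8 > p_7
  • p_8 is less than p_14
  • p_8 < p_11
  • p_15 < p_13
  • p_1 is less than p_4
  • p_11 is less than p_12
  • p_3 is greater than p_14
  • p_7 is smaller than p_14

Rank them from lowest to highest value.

p_6 < p_1 < p_4 < p_7 < p_8 < p_14 < p_3 < p_5 < p_11 < p_12 < p_15 < p_13

The consecutive links are each given: p_6 < p_1; p_1 < p_4; p_4 < p_7; p_7 < p_8; p_8 < p_14; p_14 < p_3; p_3 < p_5; p_5 < p_11; p_11 < p_12; p_12 < p_15; p_15 < p_13.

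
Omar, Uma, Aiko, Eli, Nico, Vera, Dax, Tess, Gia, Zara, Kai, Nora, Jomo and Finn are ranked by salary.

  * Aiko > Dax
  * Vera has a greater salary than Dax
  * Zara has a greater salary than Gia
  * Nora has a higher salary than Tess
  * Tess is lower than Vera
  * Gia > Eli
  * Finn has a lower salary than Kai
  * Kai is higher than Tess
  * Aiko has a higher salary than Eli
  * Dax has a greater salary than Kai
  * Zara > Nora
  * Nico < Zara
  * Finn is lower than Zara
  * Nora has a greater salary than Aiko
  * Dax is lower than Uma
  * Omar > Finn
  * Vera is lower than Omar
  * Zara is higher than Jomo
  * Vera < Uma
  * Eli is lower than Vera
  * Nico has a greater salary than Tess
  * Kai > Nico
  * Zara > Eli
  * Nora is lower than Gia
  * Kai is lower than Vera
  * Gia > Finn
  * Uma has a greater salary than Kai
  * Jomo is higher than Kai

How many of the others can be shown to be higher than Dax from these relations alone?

7

Directly above Dax: Vera, Uma, Aiko.
One step further: Omar, Nora (5 so far).
One step further: Gia, Zara (7 so far).
No other element is forced above Dax by the given relations, so the count is 7.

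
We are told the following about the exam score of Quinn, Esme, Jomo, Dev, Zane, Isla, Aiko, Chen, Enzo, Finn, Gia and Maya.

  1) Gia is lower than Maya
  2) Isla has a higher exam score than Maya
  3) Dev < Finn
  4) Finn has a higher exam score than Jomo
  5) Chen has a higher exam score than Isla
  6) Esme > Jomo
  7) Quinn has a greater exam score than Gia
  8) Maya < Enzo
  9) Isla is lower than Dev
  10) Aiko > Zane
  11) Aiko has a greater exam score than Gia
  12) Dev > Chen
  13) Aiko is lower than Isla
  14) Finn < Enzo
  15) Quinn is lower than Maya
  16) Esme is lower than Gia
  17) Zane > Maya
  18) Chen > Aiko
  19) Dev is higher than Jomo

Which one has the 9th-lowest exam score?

Chen

The consecutive relations fix a unique order: Jomo < Esme < Gia < Quinn < Maya < Zane < Aiko < Isla < Chen < Dev < Finn < Enzo.
The 9th smallest is Chen.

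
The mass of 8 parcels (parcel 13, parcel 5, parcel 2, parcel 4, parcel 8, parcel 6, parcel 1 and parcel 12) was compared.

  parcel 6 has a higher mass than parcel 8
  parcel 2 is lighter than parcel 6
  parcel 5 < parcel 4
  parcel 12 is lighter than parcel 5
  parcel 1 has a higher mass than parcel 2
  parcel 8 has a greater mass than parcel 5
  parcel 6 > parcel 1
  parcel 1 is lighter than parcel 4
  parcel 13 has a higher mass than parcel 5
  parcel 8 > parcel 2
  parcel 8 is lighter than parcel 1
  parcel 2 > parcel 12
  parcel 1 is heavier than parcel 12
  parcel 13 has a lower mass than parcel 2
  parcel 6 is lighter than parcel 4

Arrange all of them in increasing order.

parcel 12 < parcel 5 < parcel 13 < parcel 2 < parcel 8 < parcel 1 < parcel 6 < parcel 4

The consecutive links are each given: parcel 12 < parcel 5; parcel 5 < parcel 13; parcel 13 < parcel 2; parcel 2 < parcel 8; parcel 8 < parcel 1; parcel 1 < parcel 6; parcel 6 < parcel 4.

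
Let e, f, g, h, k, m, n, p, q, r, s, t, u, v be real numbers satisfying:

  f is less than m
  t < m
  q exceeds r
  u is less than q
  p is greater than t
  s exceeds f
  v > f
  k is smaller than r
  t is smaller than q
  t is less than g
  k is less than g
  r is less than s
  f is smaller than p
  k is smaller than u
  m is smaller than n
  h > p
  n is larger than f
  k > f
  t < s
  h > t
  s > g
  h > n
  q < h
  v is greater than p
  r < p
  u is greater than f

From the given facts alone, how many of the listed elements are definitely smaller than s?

Directly below s: f, t, r, g.
One step further: k (5 so far).
No other element is forced below s by the given relations, so the count is 5.

5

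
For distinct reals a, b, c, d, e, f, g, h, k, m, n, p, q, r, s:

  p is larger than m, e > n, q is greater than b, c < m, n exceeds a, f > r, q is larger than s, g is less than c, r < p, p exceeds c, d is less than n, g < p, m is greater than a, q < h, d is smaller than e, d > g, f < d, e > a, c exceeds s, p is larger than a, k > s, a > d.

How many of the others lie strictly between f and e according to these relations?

The relations place f below e. An element lies strictly between them when it is forced above f and also forced below e.
Above f: {d, a, n, m, p}. Below e: {r, g, d, a, n}.
Intersection: {d, a, n} — 3.

3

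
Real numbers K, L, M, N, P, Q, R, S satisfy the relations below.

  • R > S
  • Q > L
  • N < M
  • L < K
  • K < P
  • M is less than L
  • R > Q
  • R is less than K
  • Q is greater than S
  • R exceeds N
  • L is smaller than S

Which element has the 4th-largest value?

Q

The consecutive relations fix a unique order: N < M < L < S < Q < R < K < P.
Counting 4 from the largest end gives Q.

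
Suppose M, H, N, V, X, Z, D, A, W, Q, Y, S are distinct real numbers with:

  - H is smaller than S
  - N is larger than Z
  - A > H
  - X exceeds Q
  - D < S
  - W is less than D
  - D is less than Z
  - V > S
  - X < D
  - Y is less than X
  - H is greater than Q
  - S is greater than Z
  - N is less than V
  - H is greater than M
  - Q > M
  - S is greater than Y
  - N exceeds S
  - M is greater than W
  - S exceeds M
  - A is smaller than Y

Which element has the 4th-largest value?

The consecutive relations fix a unique order: W < M < Q < H < A < Y < X < D < Z < S < N < V.
Counting 4 from the largest end gives Z.

Z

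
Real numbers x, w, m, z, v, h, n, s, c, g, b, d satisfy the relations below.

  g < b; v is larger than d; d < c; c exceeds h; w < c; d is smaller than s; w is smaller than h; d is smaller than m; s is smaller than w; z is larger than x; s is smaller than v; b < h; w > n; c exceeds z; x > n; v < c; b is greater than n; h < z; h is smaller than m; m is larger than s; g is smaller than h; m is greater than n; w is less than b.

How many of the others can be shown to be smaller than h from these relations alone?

Directly below h: g, w, b.
One step further: s, n (5 so far).
One step further: d (6 so far).
No other element is forced below h by the given relations, so the count is 6.

6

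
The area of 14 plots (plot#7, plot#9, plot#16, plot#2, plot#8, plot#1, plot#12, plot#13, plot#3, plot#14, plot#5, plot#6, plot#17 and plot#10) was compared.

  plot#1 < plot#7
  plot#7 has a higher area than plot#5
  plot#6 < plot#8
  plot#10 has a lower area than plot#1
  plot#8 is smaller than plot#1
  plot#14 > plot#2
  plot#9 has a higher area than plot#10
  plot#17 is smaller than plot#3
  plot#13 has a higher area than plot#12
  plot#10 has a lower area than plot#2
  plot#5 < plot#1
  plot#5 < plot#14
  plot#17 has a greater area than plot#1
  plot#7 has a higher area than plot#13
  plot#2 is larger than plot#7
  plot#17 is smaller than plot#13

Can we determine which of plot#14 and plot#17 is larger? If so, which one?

plot#14

Chaining the given relations: plot#17 < plot#13 < plot#7 < plot#2 < plot#14.
So plot#14 is larger.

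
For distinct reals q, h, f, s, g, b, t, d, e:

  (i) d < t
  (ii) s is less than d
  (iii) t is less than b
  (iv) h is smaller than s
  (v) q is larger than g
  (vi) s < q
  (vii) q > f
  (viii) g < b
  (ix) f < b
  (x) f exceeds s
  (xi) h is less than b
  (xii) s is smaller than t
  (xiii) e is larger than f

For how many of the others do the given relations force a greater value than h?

Directly above h: s, b.
One step further: f, d, t, q (6 so far).
One step further: e (7 so far).
No other element is forced above h by the given relations, so the count is 7.

7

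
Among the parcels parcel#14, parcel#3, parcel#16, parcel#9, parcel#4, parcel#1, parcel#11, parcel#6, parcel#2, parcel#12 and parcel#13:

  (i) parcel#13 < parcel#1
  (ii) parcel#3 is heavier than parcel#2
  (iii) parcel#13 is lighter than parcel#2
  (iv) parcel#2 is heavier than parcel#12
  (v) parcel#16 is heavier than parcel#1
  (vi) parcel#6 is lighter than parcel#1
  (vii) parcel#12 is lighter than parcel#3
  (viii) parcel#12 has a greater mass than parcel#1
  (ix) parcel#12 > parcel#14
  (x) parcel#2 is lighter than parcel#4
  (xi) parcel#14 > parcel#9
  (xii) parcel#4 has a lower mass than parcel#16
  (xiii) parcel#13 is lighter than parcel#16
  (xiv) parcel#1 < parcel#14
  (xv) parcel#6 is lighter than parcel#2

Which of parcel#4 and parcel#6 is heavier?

parcel#6 < parcel#1 and parcel#1 < parcel#14 give parcel#6 < parcel#14.
With parcel#14 < parcel#12: parcel#6 < parcel#1 < parcel#14 < parcel#12.
Then parcel#12 < parcel#2 extends the chain to parcel#2.
Then parcel#2 < parcel#4 extends the chain to parcel#4.
So parcel#6 < parcel#4; parcel#4 is the heavier of the two.

parcel#4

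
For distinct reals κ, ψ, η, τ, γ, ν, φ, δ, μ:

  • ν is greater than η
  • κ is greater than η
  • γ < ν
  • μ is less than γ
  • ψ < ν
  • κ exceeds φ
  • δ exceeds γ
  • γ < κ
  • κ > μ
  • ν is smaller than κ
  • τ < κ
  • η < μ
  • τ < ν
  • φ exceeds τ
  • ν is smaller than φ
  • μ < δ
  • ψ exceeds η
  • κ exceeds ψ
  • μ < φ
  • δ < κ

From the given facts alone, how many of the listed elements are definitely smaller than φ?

6

Directly below φ: τ, μ, ν.
One step further: η, ψ, γ (6 so far).
No other element is forced below φ by the given relations, so the count is 6.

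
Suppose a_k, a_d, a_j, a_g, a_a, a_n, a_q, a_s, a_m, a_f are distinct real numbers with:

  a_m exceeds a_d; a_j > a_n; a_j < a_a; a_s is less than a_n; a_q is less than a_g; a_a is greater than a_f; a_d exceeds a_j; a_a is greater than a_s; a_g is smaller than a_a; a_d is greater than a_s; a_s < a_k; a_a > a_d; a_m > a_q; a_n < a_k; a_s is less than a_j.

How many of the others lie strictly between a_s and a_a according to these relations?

3

Chaining upward from a_s reaches: a_n, a_j, a_d, a_m, a_k.
Chaining downward from a_a reaches: a_f, a_q, a_g, a_n, a_j, a_d.
Strictly between a_s and a_a are those in both lists: a_n, a_j, a_d — 3 elements.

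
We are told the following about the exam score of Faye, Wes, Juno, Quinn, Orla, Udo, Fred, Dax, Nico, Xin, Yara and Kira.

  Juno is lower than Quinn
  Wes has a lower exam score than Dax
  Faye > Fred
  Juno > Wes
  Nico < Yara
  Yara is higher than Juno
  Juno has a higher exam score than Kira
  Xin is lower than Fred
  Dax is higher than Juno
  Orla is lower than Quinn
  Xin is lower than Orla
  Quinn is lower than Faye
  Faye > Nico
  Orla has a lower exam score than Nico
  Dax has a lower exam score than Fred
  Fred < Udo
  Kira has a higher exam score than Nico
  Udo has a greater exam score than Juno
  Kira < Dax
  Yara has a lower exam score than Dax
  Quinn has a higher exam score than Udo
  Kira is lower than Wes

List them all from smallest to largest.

Each adjacent pair is fixed by a given relation: Xin < Orla; Orla < Nico; Nico < Kira; Kira < Wes; Wes < Juno; Juno < Yara; Yara < Dax; Dax < Fred; Fred < Udo; Udo < Quinn; Quinn < Faye. Chaining them end to end gives the full order.

Xin < Orla < Nico < Kira < Wes < Juno < Yara < Dax < Fred < Udo < Quinn < Faye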